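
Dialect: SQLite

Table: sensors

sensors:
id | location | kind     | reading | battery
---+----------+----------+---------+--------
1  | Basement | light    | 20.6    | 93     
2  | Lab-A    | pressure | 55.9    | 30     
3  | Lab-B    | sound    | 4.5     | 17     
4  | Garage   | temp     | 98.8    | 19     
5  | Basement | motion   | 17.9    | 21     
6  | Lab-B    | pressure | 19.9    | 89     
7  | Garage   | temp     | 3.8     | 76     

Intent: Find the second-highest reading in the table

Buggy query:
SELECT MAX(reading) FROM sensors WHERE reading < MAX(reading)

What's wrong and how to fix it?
Bug: The inner MAX is an aggregate inside WHERE, which is not allowed

Fix: Put the inner MAX in a scalar subquery

Corrected query:
SELECT MAX(reading) FROM sensors WHERE reading < (SELECT MAX(reading) FROM sensors)

Result:
MAX(reading)
------------
55.9        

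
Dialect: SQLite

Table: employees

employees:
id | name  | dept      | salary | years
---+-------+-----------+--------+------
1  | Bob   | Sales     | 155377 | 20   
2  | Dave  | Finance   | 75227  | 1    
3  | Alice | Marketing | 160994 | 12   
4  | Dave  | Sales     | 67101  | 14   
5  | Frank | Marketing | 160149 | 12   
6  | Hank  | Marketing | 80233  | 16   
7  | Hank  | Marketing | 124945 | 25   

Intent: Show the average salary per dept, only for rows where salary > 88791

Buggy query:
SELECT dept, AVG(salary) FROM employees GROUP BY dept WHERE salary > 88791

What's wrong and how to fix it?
Bug: Row-level WHERE must come before GROUP BY in the clause order

Fix: Place WHERE between FROM and GROUP BY

Corrected query:
SELECT dept, AVG(salary) FROM employees WHERE salary > 88791 GROUP BY dept

Result:
dept      | AVG(salary)
----------+------------
Marketing | 148696     
Sales     | 155377     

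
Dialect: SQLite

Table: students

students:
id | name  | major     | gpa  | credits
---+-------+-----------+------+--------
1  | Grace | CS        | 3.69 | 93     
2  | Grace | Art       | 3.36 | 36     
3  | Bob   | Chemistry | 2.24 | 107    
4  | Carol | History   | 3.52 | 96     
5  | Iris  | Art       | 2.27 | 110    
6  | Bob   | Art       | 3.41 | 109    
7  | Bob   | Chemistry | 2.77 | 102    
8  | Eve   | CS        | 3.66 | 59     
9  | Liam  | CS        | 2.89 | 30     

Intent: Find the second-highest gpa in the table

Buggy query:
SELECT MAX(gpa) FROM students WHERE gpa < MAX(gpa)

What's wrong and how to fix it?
Bug: The inner MAX is an aggregate inside WHERE, which is not allowed

Fix: Put the inner MAX in a scalar subquery

Corrected query:
SELECT MAX(gpa) FROM students WHERE gpa < (SELECT MAX(gpa) FROM students)

Result:
MAX(gpa)
--------
3.66    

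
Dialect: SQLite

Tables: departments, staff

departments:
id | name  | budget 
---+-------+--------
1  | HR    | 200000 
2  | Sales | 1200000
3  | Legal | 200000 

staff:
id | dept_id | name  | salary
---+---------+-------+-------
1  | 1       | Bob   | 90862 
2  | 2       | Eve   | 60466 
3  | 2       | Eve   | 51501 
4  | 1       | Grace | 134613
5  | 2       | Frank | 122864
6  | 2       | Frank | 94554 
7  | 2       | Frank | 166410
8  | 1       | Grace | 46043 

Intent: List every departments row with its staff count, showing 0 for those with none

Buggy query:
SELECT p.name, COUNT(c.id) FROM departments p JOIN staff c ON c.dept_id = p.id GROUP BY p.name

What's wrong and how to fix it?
Bug: An inner join excludes parents with zero children

Fix: Switch to LEFT JOIN to retain unmatched parent rows

Corrected query:
SELECT p.name, COUNT(c.id) FROM departments p LEFT JOIN staff c ON c.dept_id = p.id GROUP BY p.name

Result:
name  | COUNT(c.id)
------+------------
HR    | 3          
Legal | 0          
Sales | 5          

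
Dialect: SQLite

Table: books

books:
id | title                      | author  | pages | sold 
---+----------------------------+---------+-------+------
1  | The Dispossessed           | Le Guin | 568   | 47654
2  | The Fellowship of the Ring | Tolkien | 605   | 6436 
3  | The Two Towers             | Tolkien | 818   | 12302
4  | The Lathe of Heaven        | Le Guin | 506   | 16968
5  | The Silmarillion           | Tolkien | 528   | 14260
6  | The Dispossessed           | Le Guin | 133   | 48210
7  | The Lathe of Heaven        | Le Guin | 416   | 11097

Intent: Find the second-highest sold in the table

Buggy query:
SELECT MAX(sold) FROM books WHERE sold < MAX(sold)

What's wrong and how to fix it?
Bug: MAX(sold) on the right of the comparison is an aggregate-in-WHERE error

Fix: Put the inner MAX in a scalar subquery

Corrected query:
SELECT MAX(sold) FROM books WHERE sold < (SELECT MAX(sold) FROM books)

Result:
MAX(sold)
---------
47654    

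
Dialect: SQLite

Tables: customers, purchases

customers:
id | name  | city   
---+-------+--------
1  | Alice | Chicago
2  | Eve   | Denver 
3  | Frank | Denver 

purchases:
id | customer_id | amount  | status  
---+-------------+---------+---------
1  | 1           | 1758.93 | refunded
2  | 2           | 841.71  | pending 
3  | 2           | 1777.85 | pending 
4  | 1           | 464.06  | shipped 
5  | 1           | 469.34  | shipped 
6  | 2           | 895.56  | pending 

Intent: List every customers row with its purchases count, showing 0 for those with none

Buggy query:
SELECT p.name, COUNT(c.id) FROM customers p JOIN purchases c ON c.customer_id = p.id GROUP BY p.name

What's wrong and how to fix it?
Bug: An inner join excludes parents with zero children

Fix: Switch to LEFT JOIN to retain unmatched parent rows

Corrected query:
SELECT p.name, COUNT(c.id) FROM customers p LEFT JOIN purchases c ON c.customer_id = p.id GROUP BY p.name

Result:
name  | COUNT(c.id)
------+------------
Alice | 3          
Eve   | 3          
Frank | 0          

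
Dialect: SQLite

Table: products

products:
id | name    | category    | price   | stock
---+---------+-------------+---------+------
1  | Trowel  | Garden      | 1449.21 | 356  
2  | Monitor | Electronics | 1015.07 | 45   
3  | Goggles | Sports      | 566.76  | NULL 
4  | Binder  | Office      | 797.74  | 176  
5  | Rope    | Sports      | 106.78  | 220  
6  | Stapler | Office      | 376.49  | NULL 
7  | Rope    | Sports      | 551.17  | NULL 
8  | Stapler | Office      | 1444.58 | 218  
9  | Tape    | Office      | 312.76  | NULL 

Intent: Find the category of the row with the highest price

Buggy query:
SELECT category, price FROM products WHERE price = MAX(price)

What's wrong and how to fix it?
Bug: MAX(price) is an aggregate and cannot be used directly in WHERE

Fix: Use a subquery: WHERE price = (SELECT MAX(price) FROM products)

Corrected query:
SELECT category, price FROM products WHERE price = (SELECT MAX(price) FROM products)

Result:
category | price  
---------+--------
Garden   | 1449.21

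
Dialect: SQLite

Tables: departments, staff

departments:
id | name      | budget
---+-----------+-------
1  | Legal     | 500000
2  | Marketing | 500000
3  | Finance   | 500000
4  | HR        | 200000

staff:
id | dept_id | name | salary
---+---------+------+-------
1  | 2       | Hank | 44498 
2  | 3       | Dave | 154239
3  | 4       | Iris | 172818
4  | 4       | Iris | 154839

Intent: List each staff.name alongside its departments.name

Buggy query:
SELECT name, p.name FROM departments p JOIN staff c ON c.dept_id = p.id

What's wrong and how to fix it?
Bug: Both tables have a 'name' column; the unqualified reference is ambiguous

Fix: Prefix ambiguous columns with the table alias

Corrected query:
SELECT c.name, p.name FROM departments p JOIN staff c ON c.dept_id = p.id

Result:
name | name     
-----+----------
Hank | Marketing
Dave | Finance  
Iris | HR       
Iris | HR       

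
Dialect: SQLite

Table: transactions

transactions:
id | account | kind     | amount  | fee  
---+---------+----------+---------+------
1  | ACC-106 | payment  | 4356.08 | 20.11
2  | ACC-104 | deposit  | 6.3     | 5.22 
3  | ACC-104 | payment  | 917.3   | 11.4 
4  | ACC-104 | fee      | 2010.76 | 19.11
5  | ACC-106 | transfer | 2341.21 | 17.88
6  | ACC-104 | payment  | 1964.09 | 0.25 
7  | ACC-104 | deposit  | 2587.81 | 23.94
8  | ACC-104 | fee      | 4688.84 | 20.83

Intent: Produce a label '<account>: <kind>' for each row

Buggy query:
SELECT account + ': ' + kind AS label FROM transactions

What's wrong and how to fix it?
Bug: '+' is numeric addition; on text columns SQLite converts them to 0 instead of concatenating

Fix: Replace + with || to concatenate text

Corrected query:
SELECT account || ': ' || kind AS label FROM transactions

Result:
label            
-----------------
ACC-106: payment 
ACC-104: deposit 
ACC-104: payment 
ACC-104: fee     
ACC-106: transfer
ACC-104: payment 
ACC-104: deposit 
ACC-104: fee     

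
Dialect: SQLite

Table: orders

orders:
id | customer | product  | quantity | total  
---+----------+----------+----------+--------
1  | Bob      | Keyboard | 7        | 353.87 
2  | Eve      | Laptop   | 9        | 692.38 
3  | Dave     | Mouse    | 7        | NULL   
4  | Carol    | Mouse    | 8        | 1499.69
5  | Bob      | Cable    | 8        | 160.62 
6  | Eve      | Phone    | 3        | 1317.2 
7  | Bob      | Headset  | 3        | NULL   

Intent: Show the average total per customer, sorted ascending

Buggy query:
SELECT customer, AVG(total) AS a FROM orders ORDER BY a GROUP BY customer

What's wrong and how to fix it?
Bug: GROUP BY must precede ORDER BY

Fix: Move ORDER BY to the end, after GROUP BY

Corrected query:
SELECT customer, AVG(total) AS a FROM orders GROUP BY customer ORDER BY a

Result:
customer | a      
---------+--------
Dave     | NULL   
Bob      | 257.245
Eve      | 1004.79
Carol    | 1499.69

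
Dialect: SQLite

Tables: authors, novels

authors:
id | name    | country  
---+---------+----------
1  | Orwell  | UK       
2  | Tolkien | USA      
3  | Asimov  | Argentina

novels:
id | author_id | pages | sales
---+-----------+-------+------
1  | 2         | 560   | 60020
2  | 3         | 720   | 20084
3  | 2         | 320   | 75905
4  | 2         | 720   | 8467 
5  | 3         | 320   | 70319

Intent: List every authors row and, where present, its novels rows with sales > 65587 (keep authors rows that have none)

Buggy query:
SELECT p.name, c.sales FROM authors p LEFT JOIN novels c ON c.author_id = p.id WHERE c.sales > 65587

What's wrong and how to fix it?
Bug: A WHERE condition on the right-hand table after LEFT JOIN drops unmatched parents

Fix: Put 'c.sales > 65587' in the JOIN's ON clause instead of WHERE

Corrected query:
SELECT p.name, c.sales FROM authors p LEFT JOIN novels c ON c.author_id = p.id AND c.sales > 65587

Result:
name    | sales
--------+------
Orwell  | NULL 
Tolkien | 75905
Asimov  | 70319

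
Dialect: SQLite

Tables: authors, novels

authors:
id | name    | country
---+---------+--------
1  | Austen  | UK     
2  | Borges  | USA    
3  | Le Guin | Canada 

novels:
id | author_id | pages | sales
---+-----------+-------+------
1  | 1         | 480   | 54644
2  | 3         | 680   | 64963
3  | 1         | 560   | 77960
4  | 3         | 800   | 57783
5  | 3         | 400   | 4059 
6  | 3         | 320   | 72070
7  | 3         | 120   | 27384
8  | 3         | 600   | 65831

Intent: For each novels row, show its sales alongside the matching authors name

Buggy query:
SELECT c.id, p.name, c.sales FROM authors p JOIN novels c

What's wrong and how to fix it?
Bug: JOIN with no ON clause produces a cartesian product; every novels row pairs with every authors row

Fix: Add ON c.author_id = p.id to the JOIN

Corrected query:
SELECT c.id, p.name, c.sales FROM authors p JOIN novels c ON c.author_id = p.id

Result:
id | name    | sales
---+---------+------
1  | Austen  | 54644
2  | Le Guin | 64963
3  | Austen  | 77960
4  | Le Guin | 57783
5  | Le Guin | 4059 
6  | Le Guin | 72070
7  | Le Guin | 27384
8  | Le Guin | 65831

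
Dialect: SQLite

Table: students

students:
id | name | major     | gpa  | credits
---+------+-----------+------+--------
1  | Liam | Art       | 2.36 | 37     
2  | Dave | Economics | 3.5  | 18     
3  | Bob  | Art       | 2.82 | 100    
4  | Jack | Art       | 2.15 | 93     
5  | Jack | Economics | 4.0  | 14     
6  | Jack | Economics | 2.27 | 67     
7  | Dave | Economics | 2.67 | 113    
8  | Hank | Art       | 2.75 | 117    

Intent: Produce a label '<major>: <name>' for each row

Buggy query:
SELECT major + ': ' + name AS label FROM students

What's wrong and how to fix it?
Bug: SQLite uses || for string concatenation; + coerces text to numbers (yielding 0)

Fix: Replace + with || to concatenate text

Corrected query:
SELECT major || ': ' || name AS label FROM students

Result:
label          
---------------
Art: Liam      
Economics: Dave
Art: Bob       
Art: Jack      
Economics: Jack
Economics: Jack
Economics: Dave
Art: Hank      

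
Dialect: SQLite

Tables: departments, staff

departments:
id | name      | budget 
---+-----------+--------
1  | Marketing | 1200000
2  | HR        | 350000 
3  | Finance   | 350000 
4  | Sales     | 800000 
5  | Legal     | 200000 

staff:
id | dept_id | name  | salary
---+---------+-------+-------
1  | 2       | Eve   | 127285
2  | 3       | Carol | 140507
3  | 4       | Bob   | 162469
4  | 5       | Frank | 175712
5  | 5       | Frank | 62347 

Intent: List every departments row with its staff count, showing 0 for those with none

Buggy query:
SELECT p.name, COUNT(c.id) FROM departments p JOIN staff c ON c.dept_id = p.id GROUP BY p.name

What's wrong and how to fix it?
Bug: An inner join excludes parents with zero children

Fix: Use LEFT JOIN so parents without children still appear (COUNT(c.id) gives 0)

Corrected query:
SELECT p.name, COUNT(c.id) FROM departments p LEFT JOIN staff c ON c.dept_id = p.id GROUP BY p.name

Result:
name      | COUNT(c.id)
----------+------------
Finance   | 1          
HR        | 1          
Legal     | 2          
Marketing | 0          
Sales     | 1          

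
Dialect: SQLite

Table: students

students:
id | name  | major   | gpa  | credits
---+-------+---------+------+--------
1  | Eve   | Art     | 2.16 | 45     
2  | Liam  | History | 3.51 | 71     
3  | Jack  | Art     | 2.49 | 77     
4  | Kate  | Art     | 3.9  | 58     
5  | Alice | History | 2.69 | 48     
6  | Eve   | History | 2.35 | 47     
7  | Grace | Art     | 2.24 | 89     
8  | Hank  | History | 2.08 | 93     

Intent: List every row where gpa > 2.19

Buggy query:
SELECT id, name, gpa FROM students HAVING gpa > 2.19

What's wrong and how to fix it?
Bug: HAVING filters the output of aggregation, but this query has no GROUP BY and no aggregate functions, so SQLite rejects it (HAVING clause on a non-aggregate query); the condition here is per row

Fix: Use WHERE for row-level filtering

Corrected query:
SELECT id, name, gpa FROM students WHERE gpa > 2.19

Result:
id | name  | gpa 
---+-------+-----
2  | Liam  | 3.51
3  | Jack  | 2.49
4  | Kate  | 3.9 
5  | Alice | 2.69
6  | Eve   | 2.35
7  | Grace | 2.24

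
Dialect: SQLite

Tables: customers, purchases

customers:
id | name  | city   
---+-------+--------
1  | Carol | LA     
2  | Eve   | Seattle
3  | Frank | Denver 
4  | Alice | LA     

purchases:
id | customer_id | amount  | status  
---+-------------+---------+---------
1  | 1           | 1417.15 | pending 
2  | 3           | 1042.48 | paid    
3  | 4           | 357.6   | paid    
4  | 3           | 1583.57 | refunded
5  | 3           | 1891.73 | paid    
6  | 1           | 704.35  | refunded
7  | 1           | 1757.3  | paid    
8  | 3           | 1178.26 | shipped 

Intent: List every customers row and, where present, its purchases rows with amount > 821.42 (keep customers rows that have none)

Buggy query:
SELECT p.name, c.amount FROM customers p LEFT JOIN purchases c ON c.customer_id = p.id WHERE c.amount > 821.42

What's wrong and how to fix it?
Bug: A WHERE condition on the right-hand table after LEFT JOIN drops unmatched parents

Fix: Move the right-table condition into the ON clause so unmatched parents are kept

Corrected query:
SELECT p.name, c.amount FROM customers p LEFT JOIN purchases c ON c.customer_id = p.id AND c.amount > 821.42

Result:
name  | amount 
------+--------
Carol | 1417.15
Carol | 1757.3 
Eve   | NULL   
Frank | 1042.48
Frank | 1178.26
Frank | 1583.57
Frank | 1891.73
Alice | NULL   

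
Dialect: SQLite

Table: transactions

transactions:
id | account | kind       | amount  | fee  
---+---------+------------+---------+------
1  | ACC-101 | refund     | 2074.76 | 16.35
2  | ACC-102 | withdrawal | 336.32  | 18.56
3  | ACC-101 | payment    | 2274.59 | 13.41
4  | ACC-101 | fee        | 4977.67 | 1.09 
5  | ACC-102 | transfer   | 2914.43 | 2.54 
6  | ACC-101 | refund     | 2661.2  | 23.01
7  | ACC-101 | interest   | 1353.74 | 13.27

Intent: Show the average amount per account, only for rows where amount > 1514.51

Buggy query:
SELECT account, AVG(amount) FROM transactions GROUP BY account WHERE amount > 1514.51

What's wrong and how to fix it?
Bug: WHERE cannot follow GROUP BY

Fix: Move the WHERE clause before GROUP BY

Corrected query:
SELECT account, AVG(amount) FROM transactions WHERE amount > 1514.51 GROUP BY account

Result:
account | AVG(amount)
--------+------------
ACC-101 | 2997.055   
ACC-102 | 2914.43    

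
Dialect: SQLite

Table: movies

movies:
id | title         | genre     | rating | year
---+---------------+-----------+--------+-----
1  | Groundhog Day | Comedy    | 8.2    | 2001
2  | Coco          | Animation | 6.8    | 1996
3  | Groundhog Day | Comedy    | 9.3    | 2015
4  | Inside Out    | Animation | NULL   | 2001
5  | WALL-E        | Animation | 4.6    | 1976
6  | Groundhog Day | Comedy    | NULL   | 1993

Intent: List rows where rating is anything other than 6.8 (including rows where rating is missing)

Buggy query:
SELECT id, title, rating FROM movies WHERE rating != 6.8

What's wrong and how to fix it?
Bug: 'rating != 6.8' is unknown when rating is NULL, so NULL rows are silently excluded

Fix: Add an explicit OR rating IS NULL to include the missing-value rows

Corrected query:
SELECT id, title, rating FROM movies WHERE rating != 6.8 OR rating IS NULL

Result:
id | title         | rating
---+---------------+-------
1  | Groundhog Day | 8.2   
3  | Groundhog Day | 9.3   
4  | Inside Out    | NULL  
5  | WALL-E        | 4.6   
6  | Groundhog Day | NULL  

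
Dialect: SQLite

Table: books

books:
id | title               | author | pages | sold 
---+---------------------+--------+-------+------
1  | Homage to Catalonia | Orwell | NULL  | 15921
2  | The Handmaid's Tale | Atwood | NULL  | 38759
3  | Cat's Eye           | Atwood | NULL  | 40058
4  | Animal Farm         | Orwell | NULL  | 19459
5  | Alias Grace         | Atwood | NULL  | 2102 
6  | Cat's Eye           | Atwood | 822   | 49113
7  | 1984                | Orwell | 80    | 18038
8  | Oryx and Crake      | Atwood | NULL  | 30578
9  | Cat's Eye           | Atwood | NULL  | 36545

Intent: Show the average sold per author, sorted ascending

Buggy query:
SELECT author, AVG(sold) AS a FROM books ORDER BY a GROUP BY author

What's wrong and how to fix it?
Bug: ORDER BY appears before GROUP BY; SQL clause order requires GROUP BY first

Fix: Reorder: SELECT … FROM … GROUP BY … ORDER BY …

Corrected query:
SELECT author, AVG(sold) AS a FROM books GROUP BY author ORDER BY a

Result:
author | a           
-------+-------------
Orwell | 17806       
Atwood | 32859.166667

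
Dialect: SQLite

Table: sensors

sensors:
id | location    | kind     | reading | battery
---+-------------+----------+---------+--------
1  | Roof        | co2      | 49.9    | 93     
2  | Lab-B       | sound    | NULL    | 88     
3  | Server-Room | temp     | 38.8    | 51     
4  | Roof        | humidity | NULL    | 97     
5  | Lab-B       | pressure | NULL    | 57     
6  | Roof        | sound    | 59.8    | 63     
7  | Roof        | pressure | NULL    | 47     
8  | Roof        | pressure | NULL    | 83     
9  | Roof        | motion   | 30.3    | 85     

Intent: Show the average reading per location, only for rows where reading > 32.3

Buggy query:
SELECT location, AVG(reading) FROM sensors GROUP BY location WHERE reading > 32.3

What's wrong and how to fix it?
Bug: Row-level WHERE must come before GROUP BY in the clause order

Fix: Place WHERE between FROM and GROUP BY

Corrected query:
SELECT location, AVG(reading) FROM sensors WHERE reading > 32.3 GROUP BY location

Result:
location    | AVG(reading)
------------+-------------
Roof        | 54.85       
Server-Room | 38.8        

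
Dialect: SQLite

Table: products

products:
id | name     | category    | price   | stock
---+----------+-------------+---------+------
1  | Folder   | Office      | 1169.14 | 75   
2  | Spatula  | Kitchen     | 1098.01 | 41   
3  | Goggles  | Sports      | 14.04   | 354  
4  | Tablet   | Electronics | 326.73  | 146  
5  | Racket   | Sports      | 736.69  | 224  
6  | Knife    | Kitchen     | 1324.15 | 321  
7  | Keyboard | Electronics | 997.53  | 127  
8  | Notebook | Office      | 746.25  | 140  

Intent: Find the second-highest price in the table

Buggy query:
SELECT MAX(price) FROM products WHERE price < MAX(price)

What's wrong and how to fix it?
Bug: MAX(price) on the right of the comparison is an aggregate-in-WHERE error

Fix: Put the inner MAX in a scalar subquery

Corrected query:
SELECT MAX(price) FROM products WHERE price < (SELECT MAX(price) FROM products)

Result:
MAX(price)
----------
1169.14   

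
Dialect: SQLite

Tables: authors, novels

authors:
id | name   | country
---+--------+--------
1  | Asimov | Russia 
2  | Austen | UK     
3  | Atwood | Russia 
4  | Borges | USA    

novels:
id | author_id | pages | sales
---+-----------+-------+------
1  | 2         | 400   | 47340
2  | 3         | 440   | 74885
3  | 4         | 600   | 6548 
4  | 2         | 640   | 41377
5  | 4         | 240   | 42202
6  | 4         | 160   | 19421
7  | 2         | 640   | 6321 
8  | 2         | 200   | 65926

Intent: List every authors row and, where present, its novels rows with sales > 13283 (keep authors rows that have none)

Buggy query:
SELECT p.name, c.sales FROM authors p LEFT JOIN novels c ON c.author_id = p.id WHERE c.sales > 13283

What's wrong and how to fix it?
Bug: A WHERE condition on the right-hand table after LEFT JOIN drops unmatched parents

Fix: Move the right-table condition into the ON clause so unmatched parents are kept

Corrected query:
SELECT p.name, c.sales FROM authors p LEFT JOIN novels c ON c.author_id = p.id AND c.sales > 13283

Result:
name   | sales
-------+------
Asimov | NULL 
Austen | 41377
Austen | 47340
Austen | 65926
Atwood | 74885
Borges | 19421
Borges | 42202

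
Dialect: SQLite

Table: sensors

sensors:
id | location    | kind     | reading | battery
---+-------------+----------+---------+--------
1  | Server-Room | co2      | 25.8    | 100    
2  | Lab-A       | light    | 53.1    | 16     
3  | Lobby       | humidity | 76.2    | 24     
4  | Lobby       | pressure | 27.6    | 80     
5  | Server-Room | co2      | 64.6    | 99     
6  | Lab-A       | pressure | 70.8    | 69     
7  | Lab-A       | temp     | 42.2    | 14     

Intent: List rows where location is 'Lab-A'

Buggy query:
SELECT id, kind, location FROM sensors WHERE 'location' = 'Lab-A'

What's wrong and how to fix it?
Bug: Single quotes denote string literals in SQL; the column name is being compared as a constant string

Fix: Reference the column as location without single quotes

Corrected query:
SELECT id, kind, location FROM sensors WHERE location = 'Lab-A'

Result:
id | kind     | location
---+----------+---------
2  | light    | Lab-A   
6  | pressure | Lab-A   
7  | temp     | Lab-A   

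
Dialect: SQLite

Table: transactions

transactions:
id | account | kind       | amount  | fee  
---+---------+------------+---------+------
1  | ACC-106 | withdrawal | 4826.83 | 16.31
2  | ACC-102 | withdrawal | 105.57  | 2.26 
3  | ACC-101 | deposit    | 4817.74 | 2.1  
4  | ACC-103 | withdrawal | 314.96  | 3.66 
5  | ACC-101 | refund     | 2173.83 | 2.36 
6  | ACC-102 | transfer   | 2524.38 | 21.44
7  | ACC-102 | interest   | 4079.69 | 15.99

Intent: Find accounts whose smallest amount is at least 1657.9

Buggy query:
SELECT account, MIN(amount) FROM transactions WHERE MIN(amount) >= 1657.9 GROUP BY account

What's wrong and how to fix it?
Bug: Aggregates like MIN are computed per group after WHERE runs

Fix: Use HAVING for the per-group MIN condition

Corrected query:
SELECT account, MIN(amount) FROM transactions GROUP BY account HAVING MIN(amount) >= 1657.9

Result:
account | MIN(amount)
--------+------------
ACC-101 | 2173.83    
ACC-106 | 4826.83    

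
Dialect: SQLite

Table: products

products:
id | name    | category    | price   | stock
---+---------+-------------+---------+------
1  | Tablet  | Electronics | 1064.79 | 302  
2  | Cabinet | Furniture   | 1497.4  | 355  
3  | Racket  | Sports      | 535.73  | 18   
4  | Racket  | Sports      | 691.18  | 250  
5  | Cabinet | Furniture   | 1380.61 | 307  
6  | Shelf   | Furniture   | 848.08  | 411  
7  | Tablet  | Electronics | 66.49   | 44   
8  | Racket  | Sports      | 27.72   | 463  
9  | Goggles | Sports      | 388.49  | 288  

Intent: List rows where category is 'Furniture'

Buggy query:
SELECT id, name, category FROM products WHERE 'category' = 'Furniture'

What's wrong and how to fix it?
Bug: 'category' in single quotes is a string literal, not the column; the comparison is literal-vs-literal and never true

Fix: Remove the quotes around the column name (or use double quotes for an identifier)

Corrected query:
SELECT id, name, category FROM products WHERE category = 'Furniture'

Result:
id | name    | category 
---+---------+----------
2  | Cabinet | Furniture
5  | Cabinet | Furniture
6  | Shelf   | Furniture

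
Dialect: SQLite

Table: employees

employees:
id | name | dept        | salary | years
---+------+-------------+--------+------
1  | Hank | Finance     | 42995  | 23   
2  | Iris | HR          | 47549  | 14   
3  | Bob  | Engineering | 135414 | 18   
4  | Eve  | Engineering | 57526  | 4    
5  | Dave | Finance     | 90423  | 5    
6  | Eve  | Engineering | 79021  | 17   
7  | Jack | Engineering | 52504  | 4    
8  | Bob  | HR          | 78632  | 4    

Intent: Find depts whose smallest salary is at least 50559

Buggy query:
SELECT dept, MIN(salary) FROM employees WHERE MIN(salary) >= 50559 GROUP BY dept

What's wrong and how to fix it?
Bug: MIN() in WHERE is a misuse of aggregate

Fix: Replace WHERE with HAVING after the GROUP BY

Corrected query:
SELECT dept, MIN(salary) FROM employees GROUP BY dept HAVING MIN(salary) >= 50559

Result:
dept        | MIN(salary)
------------+------------
Engineering | 52504      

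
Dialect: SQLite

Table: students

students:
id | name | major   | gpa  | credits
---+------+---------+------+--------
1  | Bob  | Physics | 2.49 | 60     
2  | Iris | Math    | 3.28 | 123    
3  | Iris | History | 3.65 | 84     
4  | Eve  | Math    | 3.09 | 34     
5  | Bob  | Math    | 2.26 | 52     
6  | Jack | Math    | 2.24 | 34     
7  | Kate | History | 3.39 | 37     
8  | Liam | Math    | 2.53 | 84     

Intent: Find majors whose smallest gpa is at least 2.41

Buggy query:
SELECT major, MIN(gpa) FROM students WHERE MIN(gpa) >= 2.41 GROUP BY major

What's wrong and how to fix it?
Bug: MIN() in WHERE is a misuse of aggregate

Fix: Replace WHERE with HAVING after the GROUP BY

Corrected query:
SELECT major, MIN(gpa) FROM students GROUP BY major HAVING MIN(gpa) >= 2.41

Result:
major   | MIN(gpa)
--------+---------
History | 3.39    
Physics | 2.49    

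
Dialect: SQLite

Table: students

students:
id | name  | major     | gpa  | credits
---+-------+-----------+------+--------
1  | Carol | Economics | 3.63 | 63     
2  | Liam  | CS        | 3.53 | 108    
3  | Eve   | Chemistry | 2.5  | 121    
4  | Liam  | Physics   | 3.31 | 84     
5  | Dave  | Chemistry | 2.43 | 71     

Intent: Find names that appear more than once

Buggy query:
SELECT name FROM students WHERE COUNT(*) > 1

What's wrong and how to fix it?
Bug: COUNT(*) is an aggregate and cannot be used in WHERE

Fix: GROUP BY name, then filter groups with HAVING COUNT(*) > 1

Corrected query:
SELECT name FROM students GROUP BY name HAVING COUNT(*) > 1

Result:
name
----
Liam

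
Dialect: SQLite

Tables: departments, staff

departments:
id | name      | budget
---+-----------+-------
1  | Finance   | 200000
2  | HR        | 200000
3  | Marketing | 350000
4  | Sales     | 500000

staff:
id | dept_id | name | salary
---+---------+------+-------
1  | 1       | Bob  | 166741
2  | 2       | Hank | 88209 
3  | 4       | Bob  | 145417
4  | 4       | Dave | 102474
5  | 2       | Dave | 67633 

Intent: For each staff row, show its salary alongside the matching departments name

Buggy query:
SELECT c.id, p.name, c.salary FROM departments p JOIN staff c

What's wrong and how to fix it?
Bug: Missing join condition: each staff row is matched to all departments rows instead of just its own

Fix: Add ON c.dept_id = p.id to the JOIN

Corrected query:
SELECT c.id, p.name, c.salary FROM departments p JOIN staff c ON c.dept_id = p.id

Result:
id | name    | salary
---+---------+-------
1  | Finance | 166741
2  | HR      | 88209 
3  | Sales   | 145417
4  | Sales   | 102474
5  | HR      | 67633 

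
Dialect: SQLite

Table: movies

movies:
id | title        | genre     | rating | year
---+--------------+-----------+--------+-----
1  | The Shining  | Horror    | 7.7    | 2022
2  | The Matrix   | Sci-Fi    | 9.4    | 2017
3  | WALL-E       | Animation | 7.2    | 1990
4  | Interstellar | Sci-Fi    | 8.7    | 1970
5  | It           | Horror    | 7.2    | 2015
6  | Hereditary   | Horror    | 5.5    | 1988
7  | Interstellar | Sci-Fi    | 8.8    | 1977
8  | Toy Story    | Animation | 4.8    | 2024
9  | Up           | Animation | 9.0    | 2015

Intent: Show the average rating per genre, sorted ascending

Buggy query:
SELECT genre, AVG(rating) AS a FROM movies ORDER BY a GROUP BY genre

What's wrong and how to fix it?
Bug: GROUP BY must precede ORDER BY

Fix: Move ORDER BY to the end, after GROUP BY

Corrected query:
SELECT genre, AVG(rating) AS a FROM movies GROUP BY genre ORDER BY a

Result:
genre     | a       
----------+---------
Horror    | 6.8     
Animation | 7       
Sci-Fi    | 8.966667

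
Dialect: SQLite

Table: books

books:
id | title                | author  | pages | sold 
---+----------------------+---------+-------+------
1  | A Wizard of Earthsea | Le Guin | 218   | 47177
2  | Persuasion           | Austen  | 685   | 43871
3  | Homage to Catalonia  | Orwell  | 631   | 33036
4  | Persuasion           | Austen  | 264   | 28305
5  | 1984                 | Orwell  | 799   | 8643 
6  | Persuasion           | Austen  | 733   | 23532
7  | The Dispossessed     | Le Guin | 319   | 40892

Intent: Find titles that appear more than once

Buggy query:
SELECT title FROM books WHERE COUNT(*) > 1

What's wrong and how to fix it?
Bug: COUNT(*) is an aggregate and cannot be used in WHERE

Fix: GROUP BY title, then filter groups with HAVING COUNT(*) > 1

Corrected query:
SELECT title FROM books GROUP BY title HAVING COUNT(*) > 1

Result:
title     
----------
Persuasion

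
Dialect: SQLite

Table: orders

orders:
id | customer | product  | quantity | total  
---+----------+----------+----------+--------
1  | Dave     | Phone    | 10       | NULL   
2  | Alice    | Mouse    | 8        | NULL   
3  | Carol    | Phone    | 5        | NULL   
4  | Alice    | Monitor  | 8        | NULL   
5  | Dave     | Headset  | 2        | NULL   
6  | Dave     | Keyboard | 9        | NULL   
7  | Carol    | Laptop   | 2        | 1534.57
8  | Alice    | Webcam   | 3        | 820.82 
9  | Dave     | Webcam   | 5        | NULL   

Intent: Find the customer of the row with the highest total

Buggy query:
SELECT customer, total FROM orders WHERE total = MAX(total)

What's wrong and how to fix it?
Bug: MAX(total) is an aggregate and cannot be used directly in WHERE

Fix: Wrap MAX in a scalar subquery so WHERE compares against a single value

Corrected query:
SELECT customer, total FROM orders WHERE total = (SELECT MAX(total) FROM orders)

Result:
customer | total  
---------+--------
Carol    | 1534.57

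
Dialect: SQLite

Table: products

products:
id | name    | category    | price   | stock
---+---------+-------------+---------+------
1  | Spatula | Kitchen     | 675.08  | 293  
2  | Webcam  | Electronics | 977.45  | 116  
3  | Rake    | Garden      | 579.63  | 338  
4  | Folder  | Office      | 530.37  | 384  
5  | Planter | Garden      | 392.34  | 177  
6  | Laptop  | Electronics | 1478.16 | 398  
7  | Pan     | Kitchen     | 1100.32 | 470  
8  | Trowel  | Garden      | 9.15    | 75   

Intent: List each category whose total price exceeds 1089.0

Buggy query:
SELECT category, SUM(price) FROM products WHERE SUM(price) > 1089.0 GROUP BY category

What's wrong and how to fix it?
Bug: WHERE runs before GROUP BY, so aggregates aren't available there

Fix: Use HAVING (which filters groups after aggregation) instead of WHERE

Corrected query:
SELECT category, SUM(price) FROM products GROUP BY category HAVING SUM(price) > 1089.0

Result:
category    | SUM(price)
------------+-----------
Electronics | 2455.61   
Kitchen     | 1775.4    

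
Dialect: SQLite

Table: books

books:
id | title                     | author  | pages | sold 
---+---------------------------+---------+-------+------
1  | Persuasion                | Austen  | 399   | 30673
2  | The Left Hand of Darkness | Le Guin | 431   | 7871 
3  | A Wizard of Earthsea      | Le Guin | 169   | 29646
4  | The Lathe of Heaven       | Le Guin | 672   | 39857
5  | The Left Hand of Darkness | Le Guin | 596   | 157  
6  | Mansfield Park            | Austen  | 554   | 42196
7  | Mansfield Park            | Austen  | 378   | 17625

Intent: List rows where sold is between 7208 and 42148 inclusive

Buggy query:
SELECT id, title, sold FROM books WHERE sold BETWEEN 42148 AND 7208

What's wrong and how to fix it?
Bug: The bounds are reversed; BETWEEN a AND b requires a <= b to match anything

Fix: Swap the bounds so the smaller value comes first

Corrected query:
SELECT id, title, sold FROM books WHERE sold BETWEEN 7208 AND 42148

Result:
id | title                     | sold 
---+---------------------------+------
1  | Persuasion                | 30673
2  | The Left Hand of Darkness | 7871 
3  | A Wizard of Earthsea      | 29646
4  | The Lathe of Heaven       | 39857
7  | Mansfield Park            | 17625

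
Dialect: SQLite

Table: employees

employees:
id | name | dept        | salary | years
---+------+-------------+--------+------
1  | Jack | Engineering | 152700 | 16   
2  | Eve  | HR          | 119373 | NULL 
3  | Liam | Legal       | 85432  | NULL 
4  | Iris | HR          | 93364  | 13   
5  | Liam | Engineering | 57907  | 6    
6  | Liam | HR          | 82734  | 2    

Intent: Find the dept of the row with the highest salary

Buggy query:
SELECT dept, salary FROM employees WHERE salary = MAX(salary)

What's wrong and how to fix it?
Bug: WHERE is evaluated per row; an aggregate over the whole table isn't defined there

Fix: Wrap MAX in a scalar subquery so WHERE compares against a single value

Corrected query:
SELECT dept, salary FROM employees WHERE salary = (SELECT MAX(salary) FROM employees)

Result:
dept        | salary
------------+-------
Engineering | 152700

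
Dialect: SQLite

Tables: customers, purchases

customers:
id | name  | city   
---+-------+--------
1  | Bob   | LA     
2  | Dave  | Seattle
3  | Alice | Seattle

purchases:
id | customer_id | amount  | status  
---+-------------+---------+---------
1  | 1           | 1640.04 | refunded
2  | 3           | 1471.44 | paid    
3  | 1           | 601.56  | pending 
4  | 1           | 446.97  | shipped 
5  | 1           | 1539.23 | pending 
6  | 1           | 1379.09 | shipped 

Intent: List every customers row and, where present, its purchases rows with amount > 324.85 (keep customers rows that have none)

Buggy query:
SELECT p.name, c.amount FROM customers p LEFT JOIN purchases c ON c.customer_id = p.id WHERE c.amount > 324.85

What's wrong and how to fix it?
Bug: A WHERE condition on the right-hand table after LEFT JOIN drops unmatched parents

Fix: Move the right-table condition into the ON clause so unmatched parents are kept

Corrected query:
SELECT p.name, c.amount FROM customers p LEFT JOIN purchases c ON c.customer_id = p.id AND c.amount > 324.85

Result:
name  | amount 
------+--------
Bob   | 446.97 
Bob   | 601.56 
Bob   | 1379.09
Bob   | 1539.23
Bob   | 1640.04
Dave  | NULL   
Alice | 1471.44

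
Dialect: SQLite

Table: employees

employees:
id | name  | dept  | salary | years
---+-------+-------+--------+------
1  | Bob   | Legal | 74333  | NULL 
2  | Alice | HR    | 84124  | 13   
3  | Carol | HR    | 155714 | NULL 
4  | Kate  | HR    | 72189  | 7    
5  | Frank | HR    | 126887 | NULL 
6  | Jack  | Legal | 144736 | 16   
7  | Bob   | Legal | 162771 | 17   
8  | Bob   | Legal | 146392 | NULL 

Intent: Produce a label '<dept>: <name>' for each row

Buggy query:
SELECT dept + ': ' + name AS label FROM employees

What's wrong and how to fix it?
Bug: SQLite uses || for string concatenation; + coerces text to numbers (yielding 0)

Fix: Use the || operator for string concatenation

Corrected query:
SELECT dept || ': ' || name AS label FROM employees

Result:
label      
-----------
Legal: Bob 
HR: Alice  
HR: Carol  
HR: Kate   
HR: Frank  
Legal: Jack
Legal: Bob 
Legal: Bob 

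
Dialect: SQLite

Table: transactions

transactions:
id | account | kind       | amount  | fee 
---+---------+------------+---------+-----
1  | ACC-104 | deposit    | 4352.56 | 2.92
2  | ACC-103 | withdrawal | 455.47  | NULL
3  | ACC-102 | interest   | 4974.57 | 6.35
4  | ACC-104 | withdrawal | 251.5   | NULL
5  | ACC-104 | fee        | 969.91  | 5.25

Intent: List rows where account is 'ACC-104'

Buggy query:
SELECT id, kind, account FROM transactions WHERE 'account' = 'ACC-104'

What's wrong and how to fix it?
Bug: Single quotes denote string literals in SQL; the column name is being compared as a constant string

Fix: Remove the quotes around the column name (or use double quotes for an identifier)

Corrected query:
SELECT id, kind, account FROM transactions WHERE account = 'ACC-104'

Result:
id | kind       | account
---+------------+--------
1  | deposit    | ACC-104
4  | withdrawal | ACC-104
5  | fee        | ACC-104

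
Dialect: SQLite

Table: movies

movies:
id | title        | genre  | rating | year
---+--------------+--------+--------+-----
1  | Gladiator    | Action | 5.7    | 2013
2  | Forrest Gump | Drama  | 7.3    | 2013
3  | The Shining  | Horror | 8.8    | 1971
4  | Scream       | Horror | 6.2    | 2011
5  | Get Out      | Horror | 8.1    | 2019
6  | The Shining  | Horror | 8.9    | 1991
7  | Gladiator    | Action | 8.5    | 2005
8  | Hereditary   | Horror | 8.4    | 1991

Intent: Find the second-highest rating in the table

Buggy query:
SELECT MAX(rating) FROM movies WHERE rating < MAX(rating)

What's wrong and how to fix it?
Bug: MAX(rating) on the right of the comparison is an aggregate-in-WHERE error

Fix: Compute the overall MAX in a subquery, then take MAX of rows below it

Corrected query:
SELECT MAX(rating) FROM movies WHERE rating < (SELECT MAX(rating) FROM movies)

Result:
MAX(rating)
-----------
8.8        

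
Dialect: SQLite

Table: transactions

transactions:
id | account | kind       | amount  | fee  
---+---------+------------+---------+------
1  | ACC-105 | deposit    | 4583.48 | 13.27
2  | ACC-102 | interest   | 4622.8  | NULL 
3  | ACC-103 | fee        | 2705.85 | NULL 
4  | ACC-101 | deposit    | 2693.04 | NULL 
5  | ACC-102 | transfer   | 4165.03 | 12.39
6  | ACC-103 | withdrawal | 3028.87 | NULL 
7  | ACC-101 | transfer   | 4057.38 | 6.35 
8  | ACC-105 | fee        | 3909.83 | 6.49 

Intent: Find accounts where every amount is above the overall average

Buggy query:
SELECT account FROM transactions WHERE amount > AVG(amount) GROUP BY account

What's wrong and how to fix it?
Bug: AVG() is an aggregate; it can't sit directly in WHERE

Fix: Compute the overall average in a scalar subquery and compare each group's MIN against it in HAVING

Corrected query:
SELECT account FROM transactions GROUP BY account HAVING MIN(amount) > (SELECT AVG(amount) FROM transactions)

Result:
account
-------
ACC-102
ACC-105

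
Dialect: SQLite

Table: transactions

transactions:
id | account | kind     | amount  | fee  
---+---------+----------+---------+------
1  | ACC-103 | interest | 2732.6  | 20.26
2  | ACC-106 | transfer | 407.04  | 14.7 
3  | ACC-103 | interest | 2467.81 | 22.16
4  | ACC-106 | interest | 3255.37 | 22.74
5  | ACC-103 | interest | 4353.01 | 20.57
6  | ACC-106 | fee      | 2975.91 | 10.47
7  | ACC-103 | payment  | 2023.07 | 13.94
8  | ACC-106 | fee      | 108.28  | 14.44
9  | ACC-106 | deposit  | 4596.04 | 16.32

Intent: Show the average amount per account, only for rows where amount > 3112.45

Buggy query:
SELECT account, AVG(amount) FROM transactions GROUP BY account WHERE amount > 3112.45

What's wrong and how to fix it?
Bug: Row-level WHERE must come before GROUP BY in the clause order

Fix: Place WHERE between FROM and GROUP BY

Corrected query:
SELECT account, AVG(amount) FROM transactions WHERE amount > 3112.45 GROUP BY account

Result:
account | AVG(amount)
--------+------------
ACC-103 | 4353.01    
ACC-106 | 3925.705   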